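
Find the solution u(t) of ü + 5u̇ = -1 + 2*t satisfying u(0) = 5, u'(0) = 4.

u = 732/125 - 107*exp(-5*t)/125 - 7*t/25 + t**2/5

Characteristic equation r² + 5r = 0 factors as (r + 5)r = 0, so r = -5, 0.
Hence u_h = C1*exp(-5*t) + C2.
Since 0 is a characteristic root (multiplicity 1), multiply the polynomial trial by t: try u_p = t*(A0 + A1*t). Substituting and matching coefficients of each power of t gives A0 = -7/25, A1 = 1/5, so u_p = -7*t/25 + t^2/5.
General solution: u = C2 - 7*t/25 + t^2/5 + C1*exp(-5*t).
Apply the initial conditions: u(0) = C1 + C2 = 5 and u'(0) = -7/25 - 5*C1 = 4. Solving gives C1 = -107/125, C2 = 732/125.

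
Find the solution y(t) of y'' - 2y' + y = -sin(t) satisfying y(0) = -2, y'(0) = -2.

y = -3*exp(t)/2 - cos(t)/2 - t*exp(t)/2

Characteristic equation r² - 2r + 1 = 0 has discriminant (-2)² - 4·(1) = 0, so r = 1 is a repeated root.
Hence y_h = (C1 + C2*t)*exp(t).
Try y_p = A*cos(t) + B*sin(t). Substituting and equating the coefficients of cos(t) and sin(t) gives A = -1/2, B = 0, so y_p = -cos(t)/2.
General solution: y = -cos(t)/2 + C1*exp(t) + C2*t*exp(t).
Apply the initial conditions: y(0) = -1/2 + C1 = -2 and y'(0) = C1 + C2 = -2. Solving gives C1 = -3/2, C2 = -1/2.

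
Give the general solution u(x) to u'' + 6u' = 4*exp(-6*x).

u = C2 + C1*exp(-6*x) - 2*x*exp(-6*x)/3

Characteristic equation r² + 6r = 0 factors as (r + 6)r = 0, so r = -6, 0.
Hence u_h = C1*exp(-6*x) + C2.
Since exp(-6*x) solves the homogeneous equation (r = -6 is a root of multiplicity 1), multiply the trial by x. Try u_p = A*x*exp(-6*x). Substituting into the equation and dividing by exp(-6*x) gives A = -2/3, so u_p = -2*x*exp(-6*x)/3.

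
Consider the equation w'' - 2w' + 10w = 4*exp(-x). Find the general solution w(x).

Characteristic equation r² - 2r + 10 = 0 has discriminant (-2)² - 4·(10) = -36 < 0, so r = 1 ± 3i.
Hence w_h = C1*cos(3*x)*exp(x) + C2*exp(x)*sin(3*x).
Try w_p = A*exp(-x). Substituting into the equation and dividing by exp(-x) gives A = 4/13, so w_p = 4*exp(-x)/13.

w = 4*exp(-x)/13 + C1*cos(3*x)*exp(x) + C2*exp(x)*sin(3*x)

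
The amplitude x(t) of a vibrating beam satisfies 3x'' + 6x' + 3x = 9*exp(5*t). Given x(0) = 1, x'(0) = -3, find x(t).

x = exp(5*t)/12 + 11*exp(-t)/12 - 5*t*exp(-t)/2

Divide through by 3: x'' + 2x' + x = 3*exp(5*t).
Characteristic equation r² + 2r + 1 = 0 has discriminant (2)² - 4·(1) = 0, so r = -1 is a repeated root.
Hence x_h = (C1 + C2*t)*exp(-t).
Try x_p = A*exp(5*t). Substituting into the equation and dividing by exp(5*t) gives A = 1/12, so x_p = exp(5*t)/12.
General solution: x = exp(5*t)/12 + C1*exp(-t) + C2*t*exp(-t).
Apply the initial conditions: x(0) = 1/12 + C1 = 1 and x'(0) = 5/12 + C2 - C1 = -3. Solving gives C1 = 11/12, C2 = -5/2.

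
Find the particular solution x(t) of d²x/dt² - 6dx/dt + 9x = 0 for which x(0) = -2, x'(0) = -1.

Characteristic equation r² - 6r + 9 = 0 has discriminant (-6)² - 4·(9) = 0, so r = 3 is a repeated root.
Hence x_h = (C1 + C2*t)*exp(3*t).
Apply the initial conditions: x(0) = C1 = -2 and x'(0) = C2 + 3*C1 = -1. Solving gives C1 = -2, C2 = 5.

x = -2*exp(3*t) + 5*t*exp(3*t)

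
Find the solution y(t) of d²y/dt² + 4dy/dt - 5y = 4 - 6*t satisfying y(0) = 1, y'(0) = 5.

y = 4/25 - 37*exp(-5*t)/75 + 4*exp(t)/3 + 6*t/5

Characteristic equation r² + 4r - 5 = 0 factors as (r + 5)(r - 1) = 0, so r = -5, 1.
Hence y_h = C1*exp(-5*t) + C2*exp(t).
For the particular solution try y_p = A0 + A1*t. Substituting and matching coefficients of each power of t gives A0 = 4/25, A1 = 6/5, so y_p = 4/25 + 6*t/5.
General solution: y = 4/25 + 6*t/5 + C1*exp(-5*t) + C2*exp(t).
Apply the initial conditions: y(0) = 4/25 + C1 + C2 = 1 and y'(0) = 6/5 + C2 - 5*C1 = 5. Solving gives C1 = -37/75, C2 = 4/3.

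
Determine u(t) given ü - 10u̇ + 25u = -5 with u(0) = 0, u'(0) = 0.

u = -1/5 + exp(5*t)/5 - t*exp(5*t)

Characteristic equation r² - 10r + 25 = 0 has discriminant (-10)² - 4·(25) = 0, so r = 5 is a repeated root.
Hence u_h = (C1 + C2*t)*exp(5*t).
For the particular solution try u_p = A0. Substituting and matching coefficients of each power of t gives A0 = -1/5, so u_p = -1/5.
General solution: u = -1/5 + C1*exp(5*t) + C2*t*exp(5*t).
Apply the initial conditions: u(0) = -1/5 + C1 = 0 and u'(0) = C2 + 5*C1 = 0. Solving gives C1 = 1/5, C2 = -1.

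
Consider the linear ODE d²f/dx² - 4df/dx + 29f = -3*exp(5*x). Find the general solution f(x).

Characteristic equation r² - 4r + 29 = 0 has discriminant (-4)² - 4·(29) = -100 < 0, so r = 2 ± 5i.
Hence f_h = C1*cos(5*x)*exp(2*x) + C2*exp(2*x)*sin(5*x).
Try f_p = A*exp(5*x). Substituting into the equation and dividing by exp(5*x) gives A = -3/34, so f_p = -3*exp(5*x)/34.

f = -3*exp(5*x)/34 + C1*cos(5*x)*exp(2*x) + C2*exp(2*x)*sin(5*x)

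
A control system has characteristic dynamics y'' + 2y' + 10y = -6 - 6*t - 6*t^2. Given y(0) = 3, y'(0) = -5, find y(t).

Characteristic equation r² + 2r + 10 = 0 has discriminant (2)² - 4·(10) = -36 < 0, so r = -1 ± 3i.
Hence y_h = C1*cos(3*t)*exp(-t) + C2*exp(-t)*sin(3*t).
For the particular solution try y_p = A0 + A1*t + A2*t^2. Substituting and matching coefficients of each power of t gives A0 = -51/125, A1 = -9/25, A2 = -3/5, so y_p = -51/125 - 9*t/25 - 3*t^2/5.
General solution: y = -51/125 - 9*t/25 - 3*t^2/5 + C1*cos(3*t)*exp(-t) + C2*exp(-t)*sin(3*t).
Apply the initial conditions: y(0) = -51/125 + C1 = 3 and y'(0) = -9/25 - C1 + 3*C2 = -5. Solving gives C1 = 426/125, C2 = -154/375.

y = -51/125 - 9*t/25 - 3*t**2/5 - 154*exp(-t)*sin(3*t)/375 + 426*cos(3*t)*exp(-t)/125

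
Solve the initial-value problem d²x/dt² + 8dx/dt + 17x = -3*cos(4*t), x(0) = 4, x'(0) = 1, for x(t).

x = -96*sin(4*t)/1025 - 3*cos(4*t)/1025 + 4103*cos(t)*exp(-4*t)/1025 + 17821*exp(-4*t)*sin(t)/1025

Characteristic equation r² + 8r + 17 = 0 has discriminant (8)² - 4·(17) = -4 < 0, so r = -4 ± i.
Hence x_h = C1*cos(t)*exp(-4*t) + C2*exp(-4*t)*sin(t).
Try x_p = A*cos(4*t) + B*sin(4*t). Substituting and equating the coefficients of cos(4t) and sin(4t) gives A = -3/1025, B = -96/1025, so x_p = -96*sin(4*t)/1025 - 3*cos(4*t)/1025.
General solution: x = -96*sin(4*t)/1025 - 3*cos(4*t)/1025 + C1*cos(t)*exp(-4*t) + C2*exp(-4*t)*sin(t).
Apply the initial conditions: x(0) = -3/1025 + C1 = 4 and x'(0) = -384/1025 + C2 - 4*C1 = 1. Solving gives C1 = 4103/1025, C2 = 17821/1025.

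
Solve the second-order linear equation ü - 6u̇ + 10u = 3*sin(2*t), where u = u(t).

u = cos(2*t)/5 + sin(2*t)/10 + C1*cos(t)*exp(3*t) + C2*exp(3*t)*sin(t)

Characteristic equation r² - 6r + 10 = 0 has discriminant (-6)² - 4·(10) = -4 < 0, so r = 3 ± i.
Hence u_h = C1*cos(t)*exp(3*t) + C2*exp(3*t)*sin(t).
Try u_p = A*cos(2*t) + B*sin(2*t). Substituting and equating the coefficients of cos(2t) and sin(2t) gives A = 1/5, B = 1/10, so u_p = cos(2*t)/5 + sin(2*t)/10.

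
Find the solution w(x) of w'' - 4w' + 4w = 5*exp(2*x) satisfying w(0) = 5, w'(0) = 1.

w = 5*exp(2*x) - 9*x*exp(2*x) + 5*x**2*exp(2*x)/2

Characteristic equation r² - 4r + 4 = 0 has discriminant (-4)² - 4·(4) = 0, so r = 2 is a repeated root.
Hence w_h = (C1 + C2*x)*exp(2*x).
Since exp(2*x) solves the homogeneous equation (r = 2 is a root of multiplicity 2), multiply the trial by x^2. Try w_p = A*x^2*exp(2*x). Substituting into the equation and dividing by exp(2*x) gives A = 5/2, so w_p = 5*x^2*exp(2*x)/2.
General solution: w = C1*exp(2*x) + 5*x^2*exp(2*x)/2 + C2*x*exp(2*x).
Apply the initial conditions: w(0) = C1 = 5 and w'(0) = C2 + 2*C1 = 1. Solving gives C1 = 5, C2 = -9.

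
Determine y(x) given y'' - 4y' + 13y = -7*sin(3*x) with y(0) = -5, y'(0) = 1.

y = -21*cos(3*x)/40 - 7*sin(3*x)/40 - 179*cos(3*x)*exp(2*x)/40 + 419*exp(2*x)*sin(3*x)/120

Characteristic equation r² - 4r + 13 = 0 has discriminant (-4)² - 4·(13) = -36 < 0, so r = 2 ± 3i.
Hence y_h = C1*cos(3*x)*exp(2*x) + C2*exp(2*x)*sin(3*x).
Try y_p = A*cos(3*x) + B*sin(3*x). Substituting and equating the coefficients of cos(3x) and sin(3x) gives A = -21/40, B = -7/40, so y_p = -21*cos(3*x)/40 - 7*sin(3*x)/40.
General solution: y = -21*cos(3*x)/40 - 7*sin(3*x)/40 + C1*cos(3*x)*exp(2*x) + C2*exp(2*x)*sin(3*x).
Apply the initial conditions: y(0) = -21/40 + C1 = -5 and y'(0) = -21/40 + 2*C1 + 3*C2 = 1. Solving gives C1 = -179/40, C2 = 419/120.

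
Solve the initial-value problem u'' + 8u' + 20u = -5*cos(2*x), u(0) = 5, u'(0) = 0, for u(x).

u = -5*cos(2*x)/32 - 5*sin(2*x)/32 + 165*cos(2*x)*exp(-4*x)/32 + 335*exp(-4*x)*sin(2*x)/32

Characteristic equation r² + 8r + 20 = 0 has discriminant (8)² - 4·(20) = -16 < 0, so r = -4 ± 2i.
Hence u_h = C1*cos(2*x)*exp(-4*x) + C2*exp(-4*x)*sin(2*x).
Try u_p = A*cos(2*x) + B*sin(2*x). Substituting and equating the coefficients of cos(2x) and sin(2x) gives A = -5/32, B = -5/32, so u_p = -5*cos(2*x)/32 - 5*sin(2*x)/32.
General solution: u = -5*cos(2*x)/32 - 5*sin(2*x)/32 + C1*cos(2*x)*exp(-4*x) + C2*exp(-4*x)*sin(2*x).
Apply the initial conditions: u(0) = -5/32 + C1 = 5 and u'(0) = -5/16 - 4*C1 + 2*C2 = 0. Solving gives C1 = 165/32, C2 = 335/32.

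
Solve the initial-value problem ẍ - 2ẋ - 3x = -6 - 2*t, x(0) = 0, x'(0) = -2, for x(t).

x = 14/9 - 19*exp(3*t)/18 - exp(-t)/2 + 2*t/3

Characteristic equation r² - 2r - 3 = 0 factors as (r + 1)(r - 3) = 0, so r = -1, 3.
Hence x_h = C1*exp(-t) + C2*exp(3*t).
For the particular solution try x_p = A0 + A1*t. Substituting and matching coefficients of each power of t gives A0 = 14/9, A1 = 2/3, so x_p = 14/9 + 2*t/3.
General solution: x = 14/9 + 2*t/3 + C1*exp(-t) + C2*exp(3*t).
Apply the initial conditions: x(0) = 14/9 + C1 + C2 = 0 and x'(0) = 2/3 - C1 + 3*C2 = -2. Solving gives C1 = -1/2, C2 = -19/18.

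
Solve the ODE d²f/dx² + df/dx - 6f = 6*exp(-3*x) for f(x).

Characteristic equation r² + r - 6 = 0 factors as (r + 3)(r - 2) = 0, so r = -3, 2.
Hence f_h = C1*exp(-3*x) + C2*exp(2*x).
Since exp(-3*x) solves the homogeneous equation (r = -3 is a root of multiplicity 1), multiply the trial by x. Try f_p = A*x*exp(-3*x). Substituting into the equation and dividing by exp(-3*x) gives A = -6/5, so f_p = -6*x*exp(-3*x)/5.

f = C1*exp(-3*x) + C2*exp(2*x) - 6*x*exp(-3*x)/5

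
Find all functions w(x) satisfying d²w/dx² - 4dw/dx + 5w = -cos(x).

w = -cos(x)/8 + sin(x)/8 + C1*cos(x)*exp(2*x) + C2*exp(2*x)*sin(x)

Characteristic equation r² - 4r + 5 = 0 has discriminant (-4)² - 4·(5) = -4 < 0, so r = 2 ± i.
Hence w_h = C1*cos(x)*exp(2*x) + C2*exp(2*x)*sin(x).
Try w_p = A*cos(x) + B*sin(x). Substituting and equating the coefficients of cos(x) and sin(x) gives A = -1/8, B = 1/8, so w_p = -cos(x)/8 + sin(x)/8.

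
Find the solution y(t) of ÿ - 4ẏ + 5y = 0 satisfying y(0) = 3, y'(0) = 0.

Characteristic equation r² - 4r + 5 = 0 has discriminant (-4)² - 4·(5) = -4 < 0, so r = 2 ± i.
Hence y_h = C1*cos(t)*exp(2*t) + C2*exp(2*t)*sin(t).
Apply the initial conditions: y(0) = C1 = 3 and y'(0) = C2 + 2*C1 = 0. Solving gives C1 = 3, C2 = -6.

y = -6*exp(2*t)*sin(t) + 3*cos(t)*exp(2*t)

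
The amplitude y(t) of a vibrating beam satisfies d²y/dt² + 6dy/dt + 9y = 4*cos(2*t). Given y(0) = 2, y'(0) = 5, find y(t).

Characteristic equation r² + 6r + 9 = 0 has discriminant (6)² - 4·(9) = 0, so r = -3 is a repeated root.
Hence y_h = (C1 + C2*t)*exp(-3*t).
Try y_p = A*cos(2*t) + B*sin(2*t). Substituting and equating the coefficients of cos(2t) and sin(2t) gives A = 20/169, B = 48/169, so y_p = 20*cos(2*t)/169 + 48*sin(2*t)/169.
General solution: y = 20*cos(2*t)/169 + 48*sin(2*t)/169 + C1*exp(-3*t) + C2*t*exp(-3*t).
Apply the initial conditions: y(0) = 20/169 + C1 = 2 and y'(0) = 96/169 + C2 - 3*C1 = 5. Solving gives C1 = 318/169, C2 = 131/13.

y = 20*cos(2*t)/169 + 48*sin(2*t)/169 + 318*exp(-3*t)/169 + 131*t*exp(-3*t)/13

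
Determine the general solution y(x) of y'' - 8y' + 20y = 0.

y = C1*cos(2*x)*exp(4*x) + C2*exp(4*x)*sin(2*x)

Characteristic equation r² - 8r + 20 = 0 has discriminant (-8)² - 4·(20) = -16 < 0, so r = 4 ± 2i.
Hence y_h = C1*cos(2*x)*exp(4*x) + C2*exp(4*x)*sin(2*x).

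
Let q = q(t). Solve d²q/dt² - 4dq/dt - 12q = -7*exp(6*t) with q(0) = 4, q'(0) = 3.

q = 95*exp(6*t)/64 + 161*exp(-2*t)/64 - 7*t*exp(6*t)/8

Characteristic equation r² - 4r - 12 = 0 factors as (r - 6)(r + 2) = 0, so r = 6, -2.
Hence q_h = C1*exp(6*t) + C2*exp(-2*t).
Since exp(6*t) solves the homogeneous equation (r = 6 is a root of multiplicity 1), multiply the trial by t. Try q_p = A*t*exp(6*t). Substituting into the equation and dividing by exp(6*t) gives A = -7/8, so q_p = -7*t*exp(6*t)/8.
General solution: q = C1*exp(6*t) + C2*exp(-2*t) - 7*t*exp(6*t)/8.
Apply the initial conditions: q(0) = C1 + C2 = 4 and q'(0) = -7/8 - 2*C2 + 6*C1 = 3. Solving gives C1 = 95/64, C2 = 161/64.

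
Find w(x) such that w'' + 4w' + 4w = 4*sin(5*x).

w = -84*sin(5*x)/841 - 80*cos(5*x)/841 + C1*exp(-2*x) + C2*x*exp(-2*x)

Characteristic equation r² + 4r + 4 = 0 has discriminant (4)² - 4·(4) = 0, so r = -2 is a repeated root.
Hence w_h = (C1 + C2*x)*exp(-2*x).
Try w_p = A*cos(5*x) + B*sin(5*x). Substituting and equating the coefficients of cos(5x) and sin(5x) gives A = -80/841, B = -84/841, so w_p = -84*sin(5*x)/841 - 80*cos(5*x)/841.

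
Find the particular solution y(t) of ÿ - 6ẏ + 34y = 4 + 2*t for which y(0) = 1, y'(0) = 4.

Characteristic equation r² - 6r + 34 = 0 has discriminant (-6)² - 4·(34) = -100 < 0, so r = 3 ± 5i.
Hence y_h = C1*cos(5*t)*exp(3*t) + C2*exp(3*t)*sin(5*t).
For the particular solution try y_p = A0 + A1*t. Substituting and matching coefficients of each power of t gives A0 = 37/289, A1 = 1/17, so y_p = 37/289 + t/17.
General solution: y = 37/289 + t/17 + C1*cos(5*t)*exp(3*t) + C2*exp(3*t)*sin(5*t).
Apply the initial conditions: y(0) = 37/289 + C1 = 1 and y'(0) = 1/17 + 3*C1 + 5*C2 = 4. Solving gives C1 = 252/289, C2 = 383/1445.

y = 37/289 + t/17 + 252*cos(5*t)*exp(3*t)/289 + 383*exp(3*t)*sin(5*t)/1445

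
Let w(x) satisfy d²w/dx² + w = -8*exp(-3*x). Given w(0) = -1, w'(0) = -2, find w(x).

w = -22*sin(x)/5 - 4*exp(-3*x)/5 - cos(x)/5

Characteristic equation r² + 1 = 0 has discriminant (0)² - 4·(1) = -4 < 0, so r = ± i.
Hence w_h = C1*cos(x) + C2*sin(x).
Try w_p = A*exp(-3*x). Substituting into the equation and dividing by exp(-3*x) gives A = -4/5, so w_p = -4*exp(-3*x)/5.
General solution: w = -4*exp(-3*x)/5 + C1*cos(x) + C2*sin(x).
Apply the initial conditions: w(0) = -4/5 + C1 = -1 and w'(0) = 12/5 + C2 = -2. Solving gives C1 = -1/5, C2 = -22/5.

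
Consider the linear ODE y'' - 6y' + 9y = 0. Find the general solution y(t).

y = C1*exp(3*t) + C2*t*exp(3*t)

Characteristic equation r² - 6r + 9 = 0 has discriminant (-6)² - 4·(9) = 0, so r = 3 is a repeated root.
Hence y_h = (C1 + C2*t)*exp(3*t).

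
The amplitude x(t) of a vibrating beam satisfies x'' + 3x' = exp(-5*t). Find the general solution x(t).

Characteristic equation r² + 3r = 0 factors as (r + 3)r = 0, so r = -3, 0.
Hence x_h = C1*exp(-3*t) + C2.
Try x_p = A*exp(-5*t). Substituting into the equation and dividing by exp(-5*t) gives A = 1/10, so x_p = exp(-5*t)/10.

x = C2 + exp(-5*t)/10 + C1*exp(-3*t)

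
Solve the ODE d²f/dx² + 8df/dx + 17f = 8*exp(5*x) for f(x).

f = 4*exp(5*x)/41 + C1*cos(x)*exp(-4*x) + C2*exp(-4*x)*sin(x)

Characteristic equation r² + 8r + 17 = 0 has discriminant (8)² - 4·(17) = -4 < 0, so r = -4 ± i.
Hence f_h = C1*cos(x)*exp(-4*x) + C2*exp(-4*x)*sin(x).
Try f_p = A*exp(5*x). Substituting into the equation and dividing by exp(5*x) gives A = 4/41, so f_p = 4*exp(5*x)/41.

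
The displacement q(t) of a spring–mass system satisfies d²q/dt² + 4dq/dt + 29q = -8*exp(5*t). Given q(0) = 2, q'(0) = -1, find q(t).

q = -4*exp(5*t)/37 + 78*cos(5*t)*exp(-2*t)/37 + 139*exp(-2*t)*sin(5*t)/185

Characteristic equation r² + 4r + 29 = 0 has discriminant (4)² - 4·(29) = -100 < 0, so r = -2 ± 5i.
Hence q_h = C1*cos(5*t)*exp(-2*t) + C2*exp(-2*t)*sin(5*t).
Try q_p = A*exp(5*t). Substituting into the equation and dividing by exp(5*t) gives A = -4/37, so q_p = -4*exp(5*t)/37.
General solution: q = -4*exp(5*t)/37 + C1*cos(5*t)*exp(-2*t) + C2*exp(-2*t)*sin(5*t).
Apply the initial conditions: q(0) = -4/37 + C1 = 2 and q'(0) = -20/37 - 2*C1 + 5*C2 = -1. Solving gives C1 = 78/37, C2 = 139/185.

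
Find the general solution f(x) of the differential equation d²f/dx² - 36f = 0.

f = C1*exp(-6*x) + C2*exp(6*x)

Characteristic equation r² - 36 = 0 factors as (r + 6)(r - 6) = 0, so r = -6, 6.
Hence f_h = C1*exp(-6*x) + C2*exp(6*x).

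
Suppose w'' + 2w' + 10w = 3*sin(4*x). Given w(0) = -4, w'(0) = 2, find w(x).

w = -9*sin(4*x)/50 - 6*cos(4*x)/25 - 94*cos(3*x)*exp(-x)/25 - 26*exp(-x)*sin(3*x)/75

Characteristic equation r² + 2r + 10 = 0 has discriminant (2)² - 4·(10) = -36 < 0, so r = -1 ± 3i.
Hence w_h = C1*cos(3*x)*exp(-x) + C2*exp(-x)*sin(3*x).
Try w_p = A*cos(4*x) + B*sin(4*x). Substituting and equating the coefficients of cos(4x) and sin(4x) gives A = -6/25, B = -9/50, so w_p = -9*sin(4*x)/50 - 6*cos(4*x)/25.
General solution: w = -9*sin(4*x)/50 - 6*cos(4*x)/25 + C1*cos(3*x)*exp(-x) + C2*exp(-x)*sin(3*x).
Apply the initial conditions: w(0) = -6/25 + C1 = -4 and w'(0) = -18/25 - C1 + 3*C2 = 2. Solving gives C1 = -94/25, C2 = -26/75.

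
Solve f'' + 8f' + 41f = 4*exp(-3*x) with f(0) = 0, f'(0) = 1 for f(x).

Characteristic equation r² + 8r + 41 = 0 has discriminant (8)² - 4·(41) = -100 < 0, so r = -4 ± 5i.
Hence f_h = C1*cos(5*x)*exp(-4*x) + C2*exp(-4*x)*sin(5*x).
Try f_p = A*exp(-3*x). Substituting into the equation and dividing by exp(-3*x) gives A = 2/13, so f_p = 2*exp(-3*x)/13.
General solution: f = 2*exp(-3*x)/13 + C1*cos(5*x)*exp(-4*x) + C2*exp(-4*x)*sin(5*x).
Apply the initial conditions: f(0) = 2/13 + C1 = 0 and f'(0) = -6/13 - 4*C1 + 5*C2 = 1. Solving gives C1 = -2/13, C2 = 11/65.

f = 2*exp(-3*x)/13 - 2*cos(5*x)*exp(-4*x)/13 + 11*exp(-4*x)*sin(5*x)/65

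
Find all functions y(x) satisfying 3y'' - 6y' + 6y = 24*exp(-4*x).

y = 4*exp(-4*x)/13 + C1*cos(x)*exp(x) + C2*exp(x)*sin(x)

Divide through by 3: y'' - 2y' + 2y = 8*exp(-4*x).
Characteristic equation r² - 2r + 2 = 0 has discriminant (-2)² - 4·(2) = -4 < 0, so r = 1 ± i.
Hence y_h = C1*cos(x)*exp(x) + C2*exp(x)*sin(x).
Try y_p = A*exp(-4*x). Substituting into the equation and dividing by exp(-4*x) gives A = 4/13, so y_p = 4*exp(-4*x)/13.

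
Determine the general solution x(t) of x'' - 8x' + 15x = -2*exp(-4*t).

Characteristic equation r² - 8r + 15 = 0 factors as (r - 5)(r - 3) = 0, so r = 5, 3.
Hence x_h = C1*exp(5*t) + C2*exp(3*t).
Try x_p = A*exp(-4*t). Substituting into the equation and dividing by exp(-4*t) gives A = -2/63, so x_p = -2*exp(-4*t)/63.

x = -2*exp(-4*t)/63 + C1*exp(5*t) + C2*exp(3*t)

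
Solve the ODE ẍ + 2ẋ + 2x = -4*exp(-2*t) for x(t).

Characteristic equation r² + 2r + 2 = 0 has discriminant (2)² - 4·(2) = -4 < 0, so r = -1 ± i.
Hence x_h = C1*cos(t)*exp(-t) + C2*exp(-t)*sin(t).
Try x_p = A*exp(-2*t). Substituting into the equation and dividing by exp(-2*t) gives A = -2, so x_p = -2*exp(-2*t).

x = -2*exp(-2*t) + C1*cos(t)*exp(-t) + C2*exp(-t)*sin(t)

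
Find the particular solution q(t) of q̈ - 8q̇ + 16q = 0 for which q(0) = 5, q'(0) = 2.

Characteristic equation r² - 8r + 16 = 0 has discriminant (-8)² - 4·(16) = 0, so r = 4 is a repeated root.
Hence q_h = (C1 + C2*t)*exp(4*t).
Apply the initial conditions: q(0) = C1 = 5 and q'(0) = C2 + 4*C1 = 2. Solving gives C1 = 5, C2 = -18.

q = 5*exp(4*t) - 18*t*exp(4*t)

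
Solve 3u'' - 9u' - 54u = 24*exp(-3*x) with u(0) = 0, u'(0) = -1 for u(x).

Divide through by 3: u'' - 3u' - 18u = 8*exp(-3*x).
Characteristic equation r² - 3r - 18 = 0 factors as (r - 6)(r + 3) = 0, so r = 6, -3.
Hence u_h = C1*exp(6*x) + C2*exp(-3*x).
Since exp(-3*x) solves the homogeneous equation (r = -3 is a root of multiplicity 1), multiply the trial by x. Try u_p = A*x*exp(-3*x). Substituting into the equation and dividing by exp(-3*x) gives A = -8/9, so u_p = -8*x*exp(-3*x)/9.
General solution: u = C1*exp(6*x) + C2*exp(-3*x) - 8*x*exp(-3*x)/9.
Apply the initial conditions: u(0) = C1 + C2 = 0 and u'(0) = -8/9 - 3*C2 + 6*C1 = -1. Solving gives C1 = -1/81, C2 = 1/81.

u = -exp(6*x)/81 + exp(-3*x)/81 - 8*x*exp(-3*x)/9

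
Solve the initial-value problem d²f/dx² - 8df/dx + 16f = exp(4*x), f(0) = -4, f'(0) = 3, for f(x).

Characteristic equation r² - 8r + 16 = 0 has discriminant (-8)² - 4·(16) = 0, so r = 4 is a repeated root.
Hence f_h = (C1 + C2*x)*exp(4*x).
Since exp(4*x) solves the homogeneous equation (r = 4 is a root of multiplicity 2), multiply the trial by x^2. Try f_p = A*x^2*exp(4*x). Substituting into the equation and dividing by exp(4*x) gives A = 1/2, so f_p = x^2*exp(4*x)/2.
General solution: f = C1*exp(4*x) + x^2*exp(4*x)/2 + C2*x*exp(4*x).
Apply the initial conditions: f(0) = C1 = -4 and f'(0) = C2 + 4*C1 = 3. Solving gives C1 = -4, C2 = 19.

f = -4*exp(4*x) + x**2*exp(4*x)/2 + 19*x*exp(4*x)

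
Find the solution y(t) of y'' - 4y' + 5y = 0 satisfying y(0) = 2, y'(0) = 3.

y = -exp(2*t)*sin(t) + 2*cos(t)*exp(2*t)

Characteristic equation r² - 4r + 5 = 0 has discriminant (-4)² - 4·(5) = -4 < 0, so r = 2 ± i.
Hence y_h = C1*cos(t)*exp(2*t) + C2*exp(2*t)*sin(t).
Apply the initial conditions: y(0) = C1 = 2 and y'(0) = C2 + 2*C1 = 3. Solving gives C1 = 2, C2 = -1.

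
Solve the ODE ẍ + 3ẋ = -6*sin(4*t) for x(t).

Characteristic equation r² + 3r = 0 factors as (r + 3)r = 0, so r = -3, 0.
Hence x_h = C1*exp(-3*t) + C2.
Try x_p = A*cos(4*t) + B*sin(4*t). Substituting and equating the coefficients of cos(4t) and sin(4t) gives A = 9/50, B = 6/25, so x_p = 6*sin(4*t)/25 + 9*cos(4*t)/50.

x = C2 + 6*sin(4*t)/25 + 9*cos(4*t)/50 + C1*exp(-3*t)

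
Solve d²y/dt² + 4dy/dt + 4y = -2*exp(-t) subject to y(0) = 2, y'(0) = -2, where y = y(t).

y = -2*exp(-t) + 4*exp(-2*t) + 4*t*exp(-2*t)

Characteristic equation r² + 4r + 4 = 0 has discriminant (4)² - 4·(4) = 0, so r = -2 is a repeated root.
Hence y_h = (C1 + C2*t)*exp(-2*t).
Try y_p = A*exp(-t). Substituting into the equation and dividing by exp(-t) gives A = -2, so y_p = -2*exp(-t).
General solution: y = -2*exp(-t) + C1*exp(-2*t) + C2*t*exp(-2*t).
Apply the initial conditions: y(0) = -2 + C1 = 2 and y'(0) = 2 + C2 - 2*C1 = -2. Solving gives C1 = 4, C2 = 4.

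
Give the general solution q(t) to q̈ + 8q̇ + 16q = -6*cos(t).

Characteristic equation r² + 8r + 16 = 0 has discriminant (8)² - 4·(16) = 0, so r = -4 is a repeated root.
Hence q_h = (C1 + C2*t)*exp(-4*t).
Try q_p = A*cos(t) + B*sin(t). Substituting and equating the coefficients of cos(t) and sin(t) gives A = -90/289, B = -48/289, so q_p = -90*cos(t)/289 - 48*sin(t)/289.

q = -90*cos(t)/289 - 48*sin(t)/289 + C1*exp(-4*t) + C2*t*exp(-4*t)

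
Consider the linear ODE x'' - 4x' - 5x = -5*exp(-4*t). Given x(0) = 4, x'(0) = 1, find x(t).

Characteristic equation r² - 4r - 5 = 0 factors as (r - 5)(r + 1) = 0, so r = 5, -1.
Hence x_h = C1*exp(5*t) + C2*exp(-t).
Try x_p = A*exp(-4*t). Substituting into the equation and dividing by exp(-4*t) gives A = -5/27, so x_p = -5*exp(-4*t)/27.
General solution: x = -5*exp(-4*t)/27 + C1*exp(5*t) + C2*exp(-t).
Apply the initial conditions: x(0) = -5/27 + C1 + C2 = 4 and x'(0) = 20/27 - C2 + 5*C1 = 1. Solving gives C1 = 20/27, C2 = 31/9.

x = -5*exp(-4*t)/27 + 20*exp(5*t)/27 + 31*exp(-t)/9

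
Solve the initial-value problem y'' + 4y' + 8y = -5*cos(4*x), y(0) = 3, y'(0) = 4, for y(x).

Characteristic equation r² + 4r + 8 = 0 has discriminant (4)² - 4·(8) = -16 < 0, so r = -2 ± 2i.
Hence y_h = C1*cos(2*x)*exp(-2*x) + C2*exp(-2*x)*sin(2*x).
Try y_p = A*cos(4*x) + B*sin(4*x). Substituting and equating the coefficients of cos(4x) and sin(4x) gives A = 1/8, B = -1/4, so y_p = -sin(4*x)/4 + cos(4*x)/8.
General solution: y = -sin(4*x)/4 + cos(4*x)/8 + C1*cos(2*x)*exp(-2*x) + C2*exp(-2*x)*sin(2*x).
Apply the initial conditions: y(0) = 1/8 + C1 = 3 and y'(0) = -1 - 2*C1 + 2*C2 = 4. Solving gives C1 = 23/8, C2 = 43/8.

y = -sin(4*x)/4 + cos(4*x)/8 + 23*cos(2*x)*exp(-2*x)/8 + 43*exp(-2*x)*sin(2*x)/8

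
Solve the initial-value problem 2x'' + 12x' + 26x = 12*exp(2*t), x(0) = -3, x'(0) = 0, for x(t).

Divide through by 2: x'' + 6x' + 13x = 6*exp(2*t).
Characteristic equation r² + 6r + 13 = 0 has discriminant (6)² - 4·(13) = -16 < 0, so r = -3 ± 2i.
Hence x_h = C1*cos(2*t)*exp(-3*t) + C2*exp(-3*t)*sin(2*t).
Try x_p = A*exp(2*t). Substituting into the equation and dividing by exp(2*t) gives A = 6/29, so x_p = 6*exp(2*t)/29.
General solution: x = 6*exp(2*t)/29 + C1*cos(2*t)*exp(-3*t) + C2*exp(-3*t)*sin(2*t).
Apply the initial conditions: x(0) = 6/29 + C1 = -3 and x'(0) = 12/29 - 3*C1 + 2*C2 = 0. Solving gives C1 = -93/29, C2 = -291/58.

x = 6*exp(2*t)/29 - 291*exp(-3*t)*sin(2*t)/58 - 93*cos(2*t)*exp(-3*t)/29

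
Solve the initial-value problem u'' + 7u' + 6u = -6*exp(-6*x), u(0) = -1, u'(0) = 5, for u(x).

Characteristic equation r² + 7r + 6 = 0 factors as (r + 1)(r + 6) = 0, so r = -1, -6.
Hence u_h = C1*exp(-x) + C2*exp(-6*x).
Since exp(-6*x) solves the homogeneous equation (r = -6 is a root of multiplicity 1), multiply the trial by x. Try u_p = A*x*exp(-6*x). Substituting into the equation and dividing by exp(-6*x) gives A = 6/5, so u_p = 6*x*exp(-6*x)/5.
General solution: u = C1*exp(-x) + C2*exp(-6*x) + 6*x*exp(-6*x)/5.
Apply the initial conditions: u(0) = C1 + C2 = -1 and u'(0) = 6/5 - C1 - 6*C2 = 5. Solving gives C1 = -11/25, C2 = -14/25.

u = -14*exp(-6*x)/25 - 11*exp(-x)/25 + 6*x*exp(-6*x)/5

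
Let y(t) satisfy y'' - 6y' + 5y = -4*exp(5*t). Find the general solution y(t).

Characteristic equation r² - 6r + 5 = 0 factors as (r - 5)(r - 1) = 0, so r = 5, 1.
Hence y_h = C1*exp(5*t) + C2*exp(t).
Since exp(5*t) solves the homogeneous equation (r = 5 is a root of multiplicity 1), multiply the trial by t. Try y_p = A*t*exp(5*t). Substituting into the equation and dividing by exp(5*t) gives A = -1, so y_p = -t*exp(5*t).

y = C1*exp(5*t) + C2*exp(t) - t*exp(5*t)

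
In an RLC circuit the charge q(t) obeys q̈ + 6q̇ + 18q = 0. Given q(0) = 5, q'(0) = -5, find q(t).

Characteristic equation r² + 6r + 18 = 0 has discriminant (6)² - 4·(18) = -36 < 0, so r = -3 ± 3i.
Hence q_h = C1*cos(3*t)*exp(-3*t) + C2*exp(-3*t)*sin(3*t).
Apply the initial conditions: q(0) = C1 = 5 and q'(0) = -3*C1 + 3*C2 = -5. Solving gives C1 = 5, C2 = 10/3.

q = 5*cos(3*t)*exp(-3*t) + 10*exp(-3*t)*sin(3*t)/3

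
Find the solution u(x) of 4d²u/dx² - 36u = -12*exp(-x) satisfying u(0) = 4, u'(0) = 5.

Divide through by 4: u'' - 9u = -3*exp(-x).
Characteristic equation r² - 9 = 0 factors as (r - 3)(r + 3) = 0, so r = 3, -3.
Hence u_h = C1*exp(3*x) + C2*exp(-3*x).
Try u_p = A*exp(-x). Substituting into the equation and dividing by exp(-x) gives A = 3/8, so u_p = 3*exp(-x)/8.
General solution: u = 3*exp(-x)/8 + C1*exp(3*x) + C2*exp(-3*x).
Apply the initial conditions: u(0) = 3/8 + C1 + C2 = 4 and u'(0) = -3/8 - 3*C2 + 3*C1 = 5. Solving gives C1 = 65/24, C2 = 11/12.

u = 3*exp(-x)/8 + 11*exp(-3*x)/12 + 65*exp(3*x)/24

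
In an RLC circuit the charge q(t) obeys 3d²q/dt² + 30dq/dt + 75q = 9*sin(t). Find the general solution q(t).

q = -15*cos(t)/338 + 18*sin(t)/169 + C1*exp(-5*t) + C2*t*exp(-5*t)

Divide through by 3: q'' + 10q' + 25q = 3*sin(t).
Characteristic equation r² + 10r + 25 = 0 has discriminant (10)² - 4·(25) = 0, so r = -5 is a repeated root.
Hence q_h = (C1 + C2*t)*exp(-5*t).
Try q_p = A*cos(t) + B*sin(t). Substituting and equating the coefficients of cos(t) and sin(t) gives A = -15/338, B = 18/169, so q_p = -15*cos(t)/338 + 18*sin(t)/169.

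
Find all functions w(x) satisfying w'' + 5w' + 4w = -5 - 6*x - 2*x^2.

Characteristic equation r² + 5r + 4 = 0 factors as (r + 4)(r + 1) = 0, so r = -4, -1.
Hence w_h = C1*exp(-4*x) + C2*exp(-x).
For the particular solution try w_p = A0 + A1*x + A2*x^2. Substituting and matching coefficients of each power of x gives A0 = -11/16, A1 = -1/4, A2 = -1/2, so w_p = -11/16 - x^2/2 - x/4.

w = -11/16 - x**2/2 - x/4 + C1*exp(-4*x) + C2*exp(-x)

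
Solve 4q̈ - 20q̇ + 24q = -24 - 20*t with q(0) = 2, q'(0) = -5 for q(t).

q = -61/36 - 104*exp(3*t)/9 - 5*t/6 + 61*exp(2*t)/4

Divide through by 4: q'' - 5q' + 6q = -6 - 5*t.
Characteristic equation r² - 5r + 6 = 0 factors as (r - 3)(r - 2) = 0, so r = 3, 2.
Hence q_h = C1*exp(3*t) + C2*exp(2*t).
For the particular solution try q_p = A0 + A1*t. Substituting and matching coefficients of each power of t gives A0 = -61/36, A1 = -5/6, so q_p = -61/36 - 5*t/6.
General solution: q = -61/36 - 5*t/6 + C1*exp(3*t) + C2*exp(2*t).
Apply the initial conditions: q(0) = -61/36 + C1 + C2 = 2 and q'(0) = -5/6 + 2*C2 + 3*C1 = -5. Solving gives C1 = -104/9, C2 = 61/4.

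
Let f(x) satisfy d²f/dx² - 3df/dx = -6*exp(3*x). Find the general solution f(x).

f = C2 + C1*exp(3*x) - 2*x*exp(3*x)

Characteristic equation r² - 3r = 0 factors as (r - 3)r = 0, so r = 3, 0.
Hence f_h = C1*exp(3*x) + C2.
Since exp(3*x) solves the homogeneous equation (r = 3 is a root of multiplicity 1), multiply the trial by x. Try f_p = A*x*exp(3*x). Substituting into the equation and dividing by exp(3*x) gives A = -2, so f_p = -2*x*exp(3*x).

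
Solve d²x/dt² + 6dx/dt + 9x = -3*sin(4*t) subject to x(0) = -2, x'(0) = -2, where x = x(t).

Characteristic equation r² + 6r + 9 = 0 has discriminant (6)² - 4·(9) = 0, so r = -3 is a repeated root.
Hence x_h = (C1 + C2*t)*exp(-3*t).
Try x_p = A*cos(4*t) + B*sin(4*t). Substituting and equating the coefficients of cos(4t) and sin(4t) gives A = 72/625, B = 21/625, so x_p = 21*sin(4*t)/625 + 72*cos(4*t)/625.
General solution: x = 21*sin(4*t)/625 + 72*cos(4*t)/625 + C1*exp(-3*t) + C2*t*exp(-3*t).
Apply the initial conditions: x(0) = 72/625 + C1 = -2 and x'(0) = 84/625 + C2 - 3*C1 = -2. Solving gives C1 = -1322/625, C2 = -212/25.

x = -1322*exp(-3*t)/625 + 21*sin(4*t)/625 + 72*cos(4*t)/625 - 212*t*exp(-3*t)/25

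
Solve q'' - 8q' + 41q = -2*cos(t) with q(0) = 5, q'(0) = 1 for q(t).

q = -5*cos(t)/104 + sin(t)/104 - 1997*exp(4*t)*sin(5*t)/520 + 525*cos(5*t)*exp(4*t)/104

Characteristic equation r² - 8r + 41 = 0 has discriminant (-8)² - 4·(41) = -100 < 0, so r = 4 ± 5i.
Hence q_h = C1*cos(5*t)*exp(4*t) + C2*exp(4*t)*sin(5*t).
Try q_p = A*cos(t) + B*sin(t). Substituting and equating the coefficients of cos(t) and sin(t) gives A = -5/104, B = 1/104, so q_p = -5*cos(t)/104 + sin(t)/104.
General solution: q = -5*cos(t)/104 + sin(t)/104 + C1*cos(5*t)*exp(4*t) + C2*exp(4*t)*sin(5*t).
Apply the initial conditions: q(0) = -5/104 + C1 = 5 and q'(0) = 1/104 + 4*C1 + 5*C2 = 1. Solving gives C1 = 525/104, C2 = -1997/520.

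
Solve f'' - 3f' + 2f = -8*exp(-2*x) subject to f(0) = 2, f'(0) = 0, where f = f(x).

Characteristic equation r² - 3r + 2 = 0 factors as (r - 2)(r - 1) = 0, so r = 2, 1.
Hence f_h = C1*exp(2*x) + C2*exp(x).
Try f_p = A*exp(-2*x). Substituting into the equation and dividing by exp(-2*x) gives A = -2/3, so f_p = -2*exp(-2*x)/3.
General solution: f = -2*exp(-2*x)/3 + C1*exp(2*x) + C2*exp(x).
Apply the initial conditions: f(0) = -2/3 + C1 + C2 = 2 and f'(0) = 4/3 + C2 + 2*C1 = 0. Solving gives C1 = -4, C2 = 20/3.

f = -4*exp(2*x) - 2*exp(-2*x)/3 + 20*exp(x)/3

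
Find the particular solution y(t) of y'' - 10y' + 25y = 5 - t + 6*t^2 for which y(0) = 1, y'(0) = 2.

Characteristic equation r² - 10r + 25 = 0 has discriminant (-10)² - 4·(25) = 0, so r = 5 is a repeated root.
Hence y_h = (C1 + C2*t)*exp(5*t).
For the particular solution try y_p = A0 + A1*t + A2*t^2. Substituting and matching coefficients of each power of t gives A0 = 151/625, A1 = 19/125, A2 = 6/25, so y_p = 151/625 + 6*t^2/25 + 19*t/125.
General solution: y = 151/625 + 6*t^2/25 + 19*t/125 + C1*exp(5*t) + C2*t*exp(5*t).
Apply the initial conditions: y(0) = 151/625 + C1 = 1 and y'(0) = 19/125 + C2 + 5*C1 = 2. Solving gives C1 = 474/625, C2 = -243/125.

y = 151/625 + 6*t**2/25 + 19*t/125 + 474*exp(5*t)/625 - 243*t*exp(5*t)/125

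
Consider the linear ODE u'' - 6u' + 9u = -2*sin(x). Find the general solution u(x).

u = -4*sin(x)/25 - 3*cos(x)/25 + C1*exp(3*x) + C2*x*exp(3*x)

Characteristic equation r² - 6r + 9 = 0 has discriminant (-6)² - 4·(9) = 0, so r = 3 is a repeated root.
Hence u_h = (C1 + C2*x)*exp(3*x).
Try u_p = A*cos(x) + B*sin(x). Substituting and equating the coefficients of cos(x) and sin(x) gives A = -3/25, B = -4/25, so u_p = -4*sin(x)/25 - 3*cos(x)/25.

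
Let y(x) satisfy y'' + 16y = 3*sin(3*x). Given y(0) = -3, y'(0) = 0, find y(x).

Characteristic equation r² + 16 = 0 has discriminant (0)² - 4·(16) = -64 < 0, so r = ± 4i.
Hence y_h = C1*cos(4*x) + C2*sin(4*x).
Try y_p = A*cos(3*x) + B*sin(3*x). Substituting and equating the coefficients of cos(3x) and sin(3x) gives A = 0, B = 3/7, so y_p = 3*sin(3*x)/7.
General solution: y = 3*sin(3*x)/7 + C1*cos(4*x) + C2*sin(4*x).
Apply the initial conditions: y(0) = C1 = -3 and y'(0) = 9/7 + 4*C2 = 0. Solving gives C1 = -3, C2 = -9/28.

y = -3*cos(4*x) - 9*sin(4*x)/28 + 3*sin(3*x)/7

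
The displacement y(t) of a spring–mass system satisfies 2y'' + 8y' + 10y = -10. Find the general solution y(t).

Divide through by 2: y'' + 4y' + 5y = -5.
Characteristic equation r² + 4r + 5 = 0 has discriminant (4)² - 4·(5) = -4 < 0, so r = -2 ± i.
Hence y_h = C1*cos(t)*exp(-2*t) + C2*exp(-2*t)*sin(t).
For the particular solution try y_p = A0. Substituting and matching coefficients of each power of t gives A0 = -1, so y_p = -1.

y = -1 + C1*cos(t)*exp(-2*t) + C2*exp(-2*t)*sin(t)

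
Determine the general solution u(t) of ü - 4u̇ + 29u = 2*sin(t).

u = cos(t)/100 + 7*sin(t)/100 + C1*cos(5*t)*exp(2*t) + C2*exp(2*t)*sin(5*t)

Characteristic equation r² - 4r + 29 = 0 has discriminant (-4)² - 4·(29) = -100 < 0, so r = 2 ± 5i.
Hence u_h = C1*cos(5*t)*exp(2*t) + C2*exp(2*t)*sin(5*t).
Try u_p = A*cos(t) + B*sin(t). Substituting and equating the coefficients of cos(t) and sin(t) gives A = 1/100, B = 7/100, so u_p = cos(t)/100 + 7*sin(t)/100.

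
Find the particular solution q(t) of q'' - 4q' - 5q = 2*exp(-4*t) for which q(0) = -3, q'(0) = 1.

Characteristic equation r² - 4r - 5 = 0 factors as (r + 1)(r - 5) = 0, so r = -1, 5.
Hence q_h = C1*exp(-t) + C2*exp(5*t).
Try q_p = A*exp(-4*t). Substituting into the equation and dividing by exp(-4*t) gives A = 2/27, so q_p = 2*exp(-4*t)/27.
General solution: q = 2*exp(-4*t)/27 + C1*exp(-t) + C2*exp(5*t).
Apply the initial conditions: q(0) = 2/27 + C1 + C2 = -3 and q'(0) = -8/27 - C1 + 5*C2 = 1. Solving gives C1 = -25/9, C2 = -8/27.

q = -25*exp(-t)/9 - 8*exp(5*t)/27 + 2*exp(-4*t)/27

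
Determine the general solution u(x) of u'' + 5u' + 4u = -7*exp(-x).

u = C1*exp(-4*x) + C2*exp(-x) - 7*x*exp(-x)/3

Characteristic equation r² + 5r + 4 = 0 factors as (r + 4)(r + 1) = 0, so r = -4, -1.
Hence u_h = C1*exp(-4*x) + C2*exp(-x).
Since exp(-x) solves the homogeneous equation (r = -1 is a root of multiplicity 1), multiply the trial by x. Try u_p = A*x*exp(-x). Substituting into the equation and dividing by exp(-x) gives A = -7/3, so u_p = -7*x*exp(-x)/3.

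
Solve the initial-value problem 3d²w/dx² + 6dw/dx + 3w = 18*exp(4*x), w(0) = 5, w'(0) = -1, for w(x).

w = 6*exp(4*x)/25 + 119*exp(-x)/25 + 14*x*exp(-x)/5

Divide through by 3: w'' + 2w' + w = 6*exp(4*x).
Characteristic equation r² + 2r + 1 = 0 has discriminant (2)² - 4·(1) = 0, so r = -1 is a repeated root.
Hence w_h = (C1 + C2*x)*exp(-x).
Try w_p = A*exp(4*x). Substituting into the equation and dividing by exp(4*x) gives A = 6/25, so w_p = 6*exp(4*x)/25.
General solution: w = 6*exp(4*x)/25 + C1*exp(-x) + C2*x*exp(-x).
Apply the initial conditions: w(0) = 6/25 + C1 = 5 and w'(0) = 24/25 + C2 - C1 = -1. Solving gives C1 = 119/25, C2 = 14/5.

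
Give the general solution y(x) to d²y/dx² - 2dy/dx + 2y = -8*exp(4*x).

Characteristic equation r² - 2r + 2 = 0 has discriminant (-2)² - 4·(2) = -4 < 0, so r = 1 ± i.
Hence y_h = C1*cos(x)*exp(x) + C2*exp(x)*sin(x).
Try y_p = A*exp(4*x). Substituting into the equation and dividing by exp(4*x) gives A = -4/5, so y_p = -4*exp(4*x)/5.

y = -4*exp(4*x)/5 + C1*cos(x)*exp(x) + C2*exp(x)*sin(x)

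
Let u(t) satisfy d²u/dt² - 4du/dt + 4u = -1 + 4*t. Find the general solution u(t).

u = 3/4 + t + C1*exp(2*t) + C2*t*exp(2*t)

Characteristic equation r² - 4r + 4 = 0 has discriminant (-4)² - 4·(4) = 0, so r = 2 is a repeated root.
Hence u_h = (C1 + C2*t)*exp(2*t).
For the particular solution try u_p = A0 + A1*t. Substituting and matching coefficients of each power of t gives A0 = 3/4, A1 = 1, so u_p = 3/4 + t.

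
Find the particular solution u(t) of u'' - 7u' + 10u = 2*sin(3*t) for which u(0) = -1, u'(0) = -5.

u = -16*exp(5*t)/17 - 2*exp(2*t)/13 + sin(3*t)/221 + 21*cos(3*t)/221

Characteristic equation r² - 7r + 10 = 0 factors as (r - 2)(r - 5) = 0, so r = 2, 5.
Hence u_h = C1*exp(2*t) + C2*exp(5*t).
Try u_p = A*cos(3*t) + B*sin(3*t). Substituting and equating the coefficients of cos(3t) and sin(3t) gives A = 21/221, B = 1/221, so u_p = sin(3*t)/221 + 21*cos(3*t)/221.
General solution: u = sin(3*t)/221 + 21*cos(3*t)/221 + C1*exp(2*t) + C2*exp(5*t).
Apply the initial conditions: u(0) = 21/221 + C1 + C2 = -1 and u'(0) = 3/221 + 2*C1 + 5*C2 = -5. Solving gives C1 = -2/13, C2 = -16/17.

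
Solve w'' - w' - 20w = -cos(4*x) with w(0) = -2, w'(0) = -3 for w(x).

w = -152*exp(5*x)/123 - 19*exp(-4*x)/24 + sin(4*x)/328 + 9*cos(4*x)/328

Characteristic equation r² - r - 20 = 0 factors as (r - 5)(r + 4) = 0, so r = 5, -4.
Hence w_h = C1*exp(5*x) + C2*exp(-4*x).
Try w_p = A*cos(4*x) + B*sin(4*x). Substituting and equating the coefficients of cos(4x) and sin(4x) gives A = 9/328, B = 1/328, so w_p = sin(4*x)/328 + 9*cos(4*x)/328.
General solution: w = sin(4*x)/328 + 9*cos(4*x)/328 + C1*exp(5*x) + C2*exp(-4*x).
Apply the initial conditions: w(0) = 9/328 + C1 + C2 = -2 and w'(0) = 1/82 - 4*C2 + 5*C1 = -3. Solving gives C1 = -152/123, C2 = -19/24.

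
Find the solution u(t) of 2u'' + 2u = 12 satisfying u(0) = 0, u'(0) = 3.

u = 6 - 6*cos(t) + 3*sin(t)

Divide through by 2: u'' + u = 6.
Characteristic equation r² + 1 = 0 has discriminant (0)² - 4·(1) = -4 < 0, so r = ± i.
Hence u_h = C1*cos(t) + C2*sin(t).
For the particular solution try u_p = A0. Substituting and matching coefficients of each power of t gives A0 = 6, so u_p = 6.
General solution: u = 6 + C1*cos(t) + C2*sin(t).
Apply the initial conditions: u(0) = 6 + C1 = 0 and u'(0) = C2 = 3. Solving gives C1 = -6, C2 = 3.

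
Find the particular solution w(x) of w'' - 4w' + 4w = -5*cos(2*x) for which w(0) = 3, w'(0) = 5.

w = 3*exp(2*x) + 5*sin(2*x)/8 - 9*x*exp(2*x)/4

Characteristic equation r² - 4r + 4 = 0 has discriminant (-4)² - 4·(4) = 0, so r = 2 is a repeated root.
Hence w_h = (C1 + C2*x)*exp(2*x).
Try w_p = A*cos(2*x) + B*sin(2*x). Substituting and equating the coefficients of cos(2x) and sin(2x) gives A = 0, B = 5/8, so w_p = 5*sin(2*x)/8.
General solution: w = 5*sin(2*x)/8 + C1*exp(2*x) + C2*x*exp(2*x).
Apply the initial conditions: w(0) = C1 = 3 and w'(0) = 5/4 + C2 + 2*C1 = 5. Solving gives C1 = 3, C2 = -9/4.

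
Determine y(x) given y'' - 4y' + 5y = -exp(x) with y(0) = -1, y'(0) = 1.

y = -exp(x)/2 - cos(x)*exp(2*x)/2 + 5*exp(2*x)*sin(x)/2

Characteristic equation r² - 4r + 5 = 0 has discriminant (-4)² - 4·(5) = -4 < 0, so r = 2 ± i.
Hence y_h = C1*cos(x)*exp(2*x) + C2*exp(2*x)*sin(x).
Try y_p = A*exp(x). Substituting into the equation and dividing by exp(x) gives A = -1/2, so y_p = -exp(x)/2.
General solution: y = -exp(x)/2 + C1*cos(x)*exp(2*x) + C2*exp(2*x)*sin(x).
Apply the initial conditions: y(0) = -1/2 + C1 = -1 and y'(0) = -1/2 + C2 + 2*C1 = 1. Solving gives C1 = -1/2, C2 = 5/2.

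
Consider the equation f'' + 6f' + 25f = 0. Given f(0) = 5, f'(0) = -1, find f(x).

Characteristic equation r² + 6r + 25 = 0 has discriminant (6)² - 4·(25) = -64 < 0, so r = -3 ± 4i.
Hence f_h = C1*cos(4*x)*exp(-3*x) + C2*exp(-3*x)*sin(4*x).
Apply the initial conditions: f(0) = C1 = 5 and f'(0) = -3*C1 + 4*C2 = -1. Solving gives C1 = 5, C2 = 7/2.

f = 5*cos(4*x)*exp(-3*x) + 7*exp(-3*x)*sin(4*x)/2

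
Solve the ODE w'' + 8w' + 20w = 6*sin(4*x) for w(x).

Characteristic equation r² + 8r + 20 = 0 has discriminant (8)² - 4·(20) = -16 < 0, so r = -4 ± 2i.
Hence w_h = C1*cos(2*x)*exp(-4*x) + C2*exp(-4*x)*sin(2*x).
Try w_p = A*cos(4*x) + B*sin(4*x). Substituting and equating the coefficients of cos(4x) and sin(4x) gives A = -12/65, B = 3/130, so w_p = -12*cos(4*x)/65 + 3*sin(4*x)/130.

w = -12*cos(4*x)/65 + 3*sin(4*x)/130 + C1*cos(2*x)*exp(-4*x) + C2*exp(-4*x)*sin(2*x)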